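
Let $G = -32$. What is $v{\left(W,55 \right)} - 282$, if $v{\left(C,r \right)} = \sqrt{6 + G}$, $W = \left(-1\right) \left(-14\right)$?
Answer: $-282 + i \sqrt{26} \approx -282.0 + 5.099 i$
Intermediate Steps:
$W = 14$
$v{\left(C,r \right)} = i \sqrt{26}$ ($v{\left(C,r \right)} = \sqrt{6 - 32} = \sqrt{-26} = i \sqrt{26}$)
$v{\left(W,55 \right)} - 282 = i \sqrt{26} - 282 = -282 + i \sqrt{26}$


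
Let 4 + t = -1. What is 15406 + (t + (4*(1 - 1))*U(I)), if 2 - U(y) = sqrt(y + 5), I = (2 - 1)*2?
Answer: 15401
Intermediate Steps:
t = -5 (t = -4 - 1 = -5)
I = 2 (I = 1*2 = 2)
U(y) = 2 - sqrt(5 + y) (U(y) = 2 - sqrt(y + 5) = 2 - sqrt(5 + y))
15406 + (t + (4*(1 - 1))*U(I)) = 15406 + (-5 + (4*(1 - 1))*(2 - sqrt(5 + 2))) = 15406 + (-5 + (4*0)*(2 - sqrt(7))) = 15406 + (-5 + 0*(2 - sqrt(7))) = 15406 + (-5 + 0) = 15406 - 5 = 15401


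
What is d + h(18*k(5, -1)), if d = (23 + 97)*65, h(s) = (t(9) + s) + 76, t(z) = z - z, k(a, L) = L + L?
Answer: 7840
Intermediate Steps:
k(a, L) = 2*L
t(z) = 0
h(s) = 76 + s (h(s) = (0 + s) + 76 = s + 76 = 76 + s)
d = 7800 (d = 120*65 = 7800)
d + h(18*k(5, -1)) = 7800 + (76 + 18*(2*(-1))) = 7800 + (76 + 18*(-2)) = 7800 + (76 - 36) = 7800 + 40 = 7840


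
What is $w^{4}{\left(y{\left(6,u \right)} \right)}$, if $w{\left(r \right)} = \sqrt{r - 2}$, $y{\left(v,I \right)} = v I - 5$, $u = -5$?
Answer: $1369$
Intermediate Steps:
$y{\left(v,I \right)} = -5 + I v$ ($y{\left(v,I \right)} = I v - 5 = -5 + I v$)
$w{\left(r \right)} = \sqrt{-2 + r}$
$w^{4}{\left(y{\left(6,u \right)} \right)} = \left(\sqrt{-2 - 35}\right)^{4} = \left(\sqrt{-37}\right)^{4} = \left(i \sqrt{37}\right)^{4} = 1369$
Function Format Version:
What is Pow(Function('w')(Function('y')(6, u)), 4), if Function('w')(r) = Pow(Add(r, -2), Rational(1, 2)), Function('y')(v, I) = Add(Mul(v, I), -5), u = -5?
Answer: 1369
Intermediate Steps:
Function('y')(v, I) = Add(-5, Mul(I, v)) (Function('y')(v, I) = Add(Mul(I, v), -5) = Add(-5, Mul(I, v)))
Function('w')(r) = Pow(Add(-2, r), Rational(1, 2))
Pow(Function('w')(Function('y')(6, u)), 4) = Pow(Pow(Add(-2, Add(-5, Mul(-5, 6))), Rational(1, 2)), 4) = Pow(Pow(Add(-2, Add(-5, -30)), Rational(1, 2)), 4) = Pow(Pow(Add(-2, -35), Rational(1, 2)), 4) = Pow(Pow(-37, Rational(1, 2)), 4) = Pow(Mul(I, Pow(37, Rational(1, 2))), 4) = 1369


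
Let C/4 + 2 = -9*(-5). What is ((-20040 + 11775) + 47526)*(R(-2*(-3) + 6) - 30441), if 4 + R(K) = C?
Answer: -1188548253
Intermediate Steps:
C = 172 (C = -8 + 4*(-9*(-5)) = -8 + 4*45 = -8 + 180 = 172)
R(K) = 168 (R(K) = -4 + 172 = 168)
((-20040 + 11775) + 47526)*(R(-2*(-3) + 6) - 30441) = ((-20040 + 11775) + 47526)*(168 - 30441) = (-8265 + 47526)*(-30273) = 39261*(-30273) = -1188548253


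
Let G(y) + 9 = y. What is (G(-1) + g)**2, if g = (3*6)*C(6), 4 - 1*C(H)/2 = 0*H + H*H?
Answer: 1350244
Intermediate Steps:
G(y) = -9 + y
C(H) = 8 - 2*H**2 (C(H) = 8 - 2*(0*H + H*H) = 8 - 2*(0 + H**2) = 8 - 2*H**2)
g = -1152 (g = (3*6)*(8 - 2*6**2) = 18*(8 - 2*36) = 18*(8 - 72) = 18*(-64) = -1152)
(G(-1) + g)**2 = ((-9 - 1) - 1152)**2 = (-10 - 1152)**2 = (-1162)**2 = 1350244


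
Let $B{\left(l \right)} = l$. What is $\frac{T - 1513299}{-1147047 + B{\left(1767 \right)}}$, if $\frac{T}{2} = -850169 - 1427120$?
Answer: $\frac{6067877}{1145280} \approx 5.2982$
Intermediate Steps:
$T = -4554578$ ($T = 2 \left(-850169 - 1427120\right) = 2 \left(-2277289\right) = -4554578$)
$\frac{T - 1513299}{-1147047 + B{\left(1767 \right)}} = \frac{-4554578 - 1513299}{-1147047 + 1767} = - \frac{6067877}{-1145280} = \left(-6067877\right) \left(- \frac{1}{1145280}\right) = \frac{6067877}{1145280}$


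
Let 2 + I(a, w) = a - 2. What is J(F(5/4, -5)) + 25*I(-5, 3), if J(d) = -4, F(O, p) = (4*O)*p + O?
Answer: -229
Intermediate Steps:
I(a, w) = -4 + a (I(a, w) = -2 + (a - 2) = -2 + (-2 + a) = -4 + a)
F(O, p) = O + 4*O*p (F(O, p) = 4*O*p + O = O + 4*O*p)
J(F(5/4, -5)) + 25*I(-5, 3) = -4 + 25*(-4 - 5) = -4 + 25*(-9) = -4 - 225 = -229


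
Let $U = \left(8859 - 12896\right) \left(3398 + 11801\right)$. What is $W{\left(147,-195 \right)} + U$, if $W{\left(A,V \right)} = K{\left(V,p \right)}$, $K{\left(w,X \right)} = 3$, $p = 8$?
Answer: $-61358360$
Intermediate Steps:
$W{\left(A,V \right)} = 3$
$U = -61358363$ ($U = \left(-4037\right) 15199 = -61358363$)
$W{\left(147,-195 \right)} + U = 3 - 61358363 = -61358360$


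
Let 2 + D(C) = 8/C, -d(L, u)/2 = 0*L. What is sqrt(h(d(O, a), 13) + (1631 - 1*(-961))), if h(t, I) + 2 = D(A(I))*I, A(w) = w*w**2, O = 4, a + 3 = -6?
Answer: 2*sqrt(108331)/13 ≈ 50.636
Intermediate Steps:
a = -9 (a = -3 - 6 = -9)
A(w) = w**3
d(L, u) = 0 (d(L, u) = -0*L = -2*0 = 0)
D(C) = -2 + 8/C
h(t, I) = -2 + I*(-2 + 8/I**3) (h(t, I) = -2 + (-2 + 8/(I**3))*I = -2 + (-2 + 8/I**3)*I = -2 + I*(-2 + 8/I**3))
sqrt(h(d(O, a), 13) + (1631 - 1*(-961))) = sqrt((-2 - 2*13 + 8/13**2) + (1631 - 1*(-961))) = sqrt((-2 - 26 + 8*(1/169)) + (1631 + 961)) = sqrt((-2 - 26 + 8/169) + 2592) = sqrt(-4724/169 + 2592) = sqrt(433324/169) = 2*sqrt(108331)/13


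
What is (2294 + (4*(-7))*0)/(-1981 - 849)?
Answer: -1147/1415 ≈ -0.81060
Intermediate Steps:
(2294 + (4*(-7))*0)/(-1981 - 849) = (2294 - 28*0)/(-2830) = (2294 + 0)*(-1/2830) = 2294*(-1/2830) = -1147/1415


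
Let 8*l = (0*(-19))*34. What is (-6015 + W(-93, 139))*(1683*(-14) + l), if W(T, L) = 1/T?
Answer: 4393496184/31 ≈ 1.4173e+8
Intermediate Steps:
l = 0 (l = ((0*(-19))*34)/8 = (0*34)/8 = (⅛)*0 = 0)
(-6015 + W(-93, 139))*(1683*(-14) + l) = (-6015 + 1/(-93))*(1683*(-14) + 0) = (-6015 - 1/93)*(-23562 + 0) = -559396/93*(-23562) = 4393496184/31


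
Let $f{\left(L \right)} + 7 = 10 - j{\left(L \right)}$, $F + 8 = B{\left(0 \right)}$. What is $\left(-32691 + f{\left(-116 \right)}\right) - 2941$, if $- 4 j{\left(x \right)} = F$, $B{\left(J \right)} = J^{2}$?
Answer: $-35631$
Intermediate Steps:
$F = -8$ ($F = -8 + 0^{2} = -8 + 0 = -8$)
$j{\left(x \right)} = 2$ ($j{\left(x \right)} = \left(- \frac{1}{4}\right) \left(-8\right) = 2$)
$f{\left(L \right)} = 1$ ($f{\left(L \right)} = -7 + \left(10 - 2\right) = -7 + 8 = 1$)
$\left(-32691 + f{\left(-116 \right)}\right) - 2941 = \left(-32691 + 1\right) - 2941 = -32690 - 2941 = -35631$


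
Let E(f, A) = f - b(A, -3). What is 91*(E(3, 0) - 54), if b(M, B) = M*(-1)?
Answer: -4641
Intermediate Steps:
b(M, B) = -M
E(f, A) = A + f (E(f, A) = f - (-1)*A = f + A = A + f)
91*(E(3, 0) - 54) = 91*((0 + 3) - 54) = 91*(3 - 54) = 91*(-51) = -4641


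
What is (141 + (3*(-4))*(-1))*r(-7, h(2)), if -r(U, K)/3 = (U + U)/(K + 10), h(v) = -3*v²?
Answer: -3213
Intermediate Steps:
r(U, K) = -6*U/(10 + K) (r(U, K) = -3*(U + U)/(K + 10) = -3*2*U/(10 + K) = -6*U/(10 + K))
(141 + (3*(-4))*(-1))*r(-7, h(2)) = (141 + (3*(-4))*(-1))*(-6*(-7)/(10 - 3*2²)) = (141 - 12*(-1))*(-6*(-7)/(10 - 3*4)) = (141 + 12)*(-6*(-7)/(10 - 12)) = 153*(-6*(-7)/(-2)) = 153*(-6*(-7)*(-½)) = 153*(-21) = -3213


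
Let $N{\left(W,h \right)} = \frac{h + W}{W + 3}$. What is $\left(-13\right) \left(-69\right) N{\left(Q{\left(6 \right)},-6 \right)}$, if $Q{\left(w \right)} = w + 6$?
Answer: $\frac{1794}{5} \approx 358.8$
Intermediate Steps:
$Q{\left(w \right)} = 6 + w$
$N{\left(W,h \right)} = \frac{W + h}{3 + W}$
$\left(-13\right) \left(-69\right) N{\left(Q{\left(6 \right)},-6 \right)} = \left(-13\right) \left(-69\right) \frac{\left(6 + 6\right) - 6}{3 + \left(6 + 6\right)} = 897 \frac{12 - 6}{3 + 12} = 897 \cdot \frac{1}{15} \cdot 6 = 897 \cdot \frac{2}{5} = \frac{1794}{5}$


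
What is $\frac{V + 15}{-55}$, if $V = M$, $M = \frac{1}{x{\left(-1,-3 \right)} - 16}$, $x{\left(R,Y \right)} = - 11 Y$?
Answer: $- \frac{256}{935} \approx -0.2738$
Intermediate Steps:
$M = \frac{1}{17}$ ($M = \frac{1}{\left(-11\right) \left(-3\right) - 16} = \frac{1}{33 - 16} = \frac{1}{17} \approx 0.058824$)
$V = \frac{1}{17} \approx 0.058824$
$\frac{V + 15}{-55} = \frac{\frac{1}{17} + 15}{-55} = \frac{256}{17} \left(- \frac{1}{55}\right) = - \frac{256}{935}$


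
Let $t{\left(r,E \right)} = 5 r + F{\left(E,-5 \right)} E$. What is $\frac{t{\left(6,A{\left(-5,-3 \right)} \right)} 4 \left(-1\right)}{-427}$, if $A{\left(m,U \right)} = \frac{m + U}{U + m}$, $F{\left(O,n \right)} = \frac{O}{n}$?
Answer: $\frac{596}{2135} \approx 0.27916$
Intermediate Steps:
$A{\left(m,U \right)} = 1$ ($A{\left(m,U \right)} = \frac{U + m}{U + m} = 1$)
$t{\left(r,E \right)} = 5 r - \frac{E^{2}}{5}$ ($t{\left(r,E \right)} = 5 r + \frac{E}{-5} E = 5 r + E \left(- \frac{1}{5}\right) E = 5 r + - \frac{E}{5} E = 5 r - \frac{E^{2}}{5}$)
$\frac{t{\left(6,A{\left(-5,-3 \right)} \right)} 4 \left(-1\right)}{-427} = \frac{\left(5 \cdot 6 - \frac{1^{2}}{5}\right) 4 \left(-1\right)}{-427} = \left(30 - \frac{1}{5}\right) 4 \left(-1\right) \left(- \frac{1}{427}\right) = \frac{149}{5} \cdot 4 \left(-1\right) \left(- \frac{1}{427}\right) = \frac{596}{5} \left(-1\right) \left(- \frac{1}{427}\right) = \left(- \frac{596}{5}\right) \left(- \frac{1}{427}\right) = \frac{596}{2135}$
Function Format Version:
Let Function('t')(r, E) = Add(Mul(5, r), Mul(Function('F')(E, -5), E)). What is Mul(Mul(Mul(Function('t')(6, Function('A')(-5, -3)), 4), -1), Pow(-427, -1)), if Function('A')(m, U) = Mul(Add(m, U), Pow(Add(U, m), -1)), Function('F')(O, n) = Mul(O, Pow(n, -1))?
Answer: Rational(596, 2135) ≈ 0.27916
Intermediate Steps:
Function('A')(m, U) = 1 (Function('A')(m, U) = Mul(Add(U, m), Pow(Add(U, m), -1)) = 1)
Function('t')(r, E) = Add(Mul(5, r), Mul(Rational(-1, 5), Pow(E, 2))) (Function('t')(r, E) = Add(Mul(5, r), Mul(Mul(E, Pow(-5, -1)), E)) = Add(Mul(5, r), Mul(Mul(E, Rational(-1, 5)), E)) = Add(Mul(5, r), Mul(Mul(Rational(-1, 5), E), E)) = Add(Mul(5, r), Mul(Rational(-1, 5), Pow(E, 2))))
Mul(Mul(Mul(Function('t')(6, Function('A')(-5, -3)), 4), -1), Pow(-427, -1)) = Mul(Mul(Mul(Add(Mul(5, 6), Mul(Rational(-1, 5), Pow(1, 2))), 4), -1), Pow(-427, -1)) = Mul(Mul(Mul(Add(30, Mul(Rational(-1, 5), 1)), 4), -1), Rational(-1, 427)) = Mul(Mul(Mul(Add(30, Rational(-1, 5)), 4), -1), Rational(-1, 427)) = Mul(Mul(Mul(Rational(149, 5), 4), -1), Rational(-1, 427)) = Mul(Mul(Rational(596, 5), -1), Rational(-1, 427)) = Mul(Rational(-596, 5), Rational(-1, 427)) = Rational(596, 2135)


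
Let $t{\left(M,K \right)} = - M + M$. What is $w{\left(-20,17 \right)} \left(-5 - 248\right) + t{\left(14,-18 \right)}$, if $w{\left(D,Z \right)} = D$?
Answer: $5060$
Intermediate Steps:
$t{\left(M,K \right)} = 0$
$w{\left(-20,17 \right)} \left(-5 - 248\right) + t{\left(14,-18 \right)} = - 20 \left(-5 - 248\right) + 0 = \left(-20\right) \left(-253\right) + 0 = 5060 + 0 = 5060$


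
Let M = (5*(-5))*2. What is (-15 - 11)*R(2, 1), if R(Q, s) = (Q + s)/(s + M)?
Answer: 78/49 ≈ 1.5918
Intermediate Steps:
M = -50 (M = -25*2 = -50)
R(Q, s) = (Q + s)/(-50 + s) (R(Q, s) = (Q + s)/(s - 50) = (Q + s)/(-50 + s))
(-15 - 11)*R(2, 1) = (-15 - 11)*((2 + 1)/(-50 + 1)) = -26*3/(-49) = -(-26)*3/49 = -26*(-3/49) = 78/49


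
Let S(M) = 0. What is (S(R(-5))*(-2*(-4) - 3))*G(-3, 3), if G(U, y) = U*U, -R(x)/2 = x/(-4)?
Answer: 0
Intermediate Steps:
R(x) = x/2 (R(x) = -2*x/(-4) = -2*x*(-1)/4 = -(-1)*x/2 = x/2)
G(U, y) = U²
(S(R(-5))*(-2*(-4) - 3))*G(-3, 3) = (0*(-2*(-4) - 3))*(-3)² = (0*(8 - 3))*9 = (0*5)*9 = 0*9 = 0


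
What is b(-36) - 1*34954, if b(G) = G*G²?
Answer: -81610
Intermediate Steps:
b(G) = G³
b(-36) - 1*34954 = (-36)³ - 1*34954 = -46656 - 34954 = -81610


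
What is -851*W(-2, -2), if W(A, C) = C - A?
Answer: 0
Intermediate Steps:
-851*W(-2, -2) = -851*(-2 - 1*(-2)) = -851*(-2 + 2) = -851*0 = 0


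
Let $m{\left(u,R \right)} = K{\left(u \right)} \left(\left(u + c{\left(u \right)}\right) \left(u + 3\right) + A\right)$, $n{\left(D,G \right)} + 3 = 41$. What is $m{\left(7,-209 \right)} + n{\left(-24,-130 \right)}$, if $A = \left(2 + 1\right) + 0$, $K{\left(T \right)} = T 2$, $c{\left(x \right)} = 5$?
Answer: $1760$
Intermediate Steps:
$n{\left(D,G \right)} = 38$ ($n{\left(D,G \right)} = -3 + 41 = 38$)
$K{\left(T \right)} = 2 T$
$A = 3$ ($A = 3 + 0 = 3$)
$m{\left(u,R \right)} = 2 u \left(3 + \left(3 + u\right) \left(5 + u\right)\right)$ ($m{\left(u,R \right)} = 2 u \left(\left(u + 5\right) \left(u + 3\right) + 3\right) = 2 u \left(\left(5 + u\right) \left(3 + u\right) + 3\right) = 2 u \left(\left(3 + u\right) \left(5 + u\right) + 3\right) = 2 u \left(3 + \left(3 + u\right) \left(5 + u\right)\right)$)
$m{\left(7,-209 \right)} + n{\left(-24,-130 \right)} = 2 \cdot 7 \left(18 + 7^{2} + 8 \cdot 7\right) + 38 = 2 \cdot 7 \left(18 + 49 + 56\right) + 38 = 2 \cdot 7 \cdot 123 + 38 = 1722 + 38 = 1760$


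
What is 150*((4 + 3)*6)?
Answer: 6300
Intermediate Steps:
150*((4 + 3)*6) = 150*(7*6) = 150*42 = 6300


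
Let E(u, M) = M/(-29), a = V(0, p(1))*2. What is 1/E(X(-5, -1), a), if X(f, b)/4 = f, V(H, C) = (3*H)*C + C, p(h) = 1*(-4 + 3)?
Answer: 29/2 ≈ 14.500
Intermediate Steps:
p(h) = -1 (p(h) = 1*(-1) = -1)
V(H, C) = C + 3*C*H (V(H, C) = 3*C*H + C = C + 3*C*H)
X(f, b) = 4*f
a = -2 (a = -(1 + 3*0)*2 = -(1 + 0)*2 = -1*1*2 = -1*2 = -2)
E(u, M) = -M/29 (E(u, M) = M*(-1/29) = -M/29)
1/E(X(-5, -1), a) = 1/(-1/29*(-2)) = 1/(2/29) = 29/2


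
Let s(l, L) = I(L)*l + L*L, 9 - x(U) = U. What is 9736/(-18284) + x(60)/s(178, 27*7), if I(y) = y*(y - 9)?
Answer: -706019575/1325868831 ≈ -0.53250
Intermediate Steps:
I(y) = y*(-9 + y)
x(U) = 9 - U
s(l, L) = L² + L*l*(-9 + L) (s(l, L) = (L*(-9 + L))*l + L*L = L*l*(-9 + L) + L² = L² + L*l*(-9 + L))
9736/(-18284) + x(60)/s(178, 27*7) = 9736/(-18284) + (9 - 1*60)/(((27*7)*(27*7 + 178*(-9 + 27*7)))) = 9736*(-1/18284) + (9 - 60)/((189*(189 + 178*(-9 + 189)))) = -2434/4571 - 51*1/(189*(189 + 178*180)) = -2434/4571 - 51*1/(189*(189 + 32040)) = -2434/4571 - 51/(189*32229) = -2434/4571 - 51/6091281 = -2434/4571 - 51*1/6091281 = -2434/4571 - 17/2030427 = -706019575/1325868831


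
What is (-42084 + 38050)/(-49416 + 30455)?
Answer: 4034/18961 ≈ 0.21275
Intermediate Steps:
(-42084 + 38050)/(-49416 + 30455) = -4034/(-18961) = -4034*(-1/18961) = 4034/18961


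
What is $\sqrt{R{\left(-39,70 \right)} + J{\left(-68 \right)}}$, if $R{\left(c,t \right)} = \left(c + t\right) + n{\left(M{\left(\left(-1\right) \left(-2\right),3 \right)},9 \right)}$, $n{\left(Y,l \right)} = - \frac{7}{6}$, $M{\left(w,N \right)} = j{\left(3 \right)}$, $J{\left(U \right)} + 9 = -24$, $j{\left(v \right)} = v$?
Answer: $\frac{i \sqrt{114}}{6} \approx 1.7795 i$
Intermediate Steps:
$J{\left(U \right)} = -33$ ($J{\left(U \right)} = -9 - 24 = -33$)
$M{\left(w,N \right)} = 3$
$n{\left(Y,l \right)} = - \frac{7}{6}$ ($n{\left(Y,l \right)} = \left(-7\right) \frac{1}{6} = - \frac{7}{6}$)
$R{\left(c,t \right)} = - \frac{7}{6} + c + t$ ($R{\left(c,t \right)} = \left(c + t\right) - \frac{7}{6} = - \frac{7}{6} + c + t$)
$\sqrt{R{\left(-39,70 \right)} + J{\left(-68 \right)}} = \sqrt{\left(- \frac{7}{6} - 39 + 70\right) - 33} = \sqrt{\frac{179}{6} - 33} = \sqrt{- \frac{19}{6}} = \frac{i \sqrt{114}}{6}$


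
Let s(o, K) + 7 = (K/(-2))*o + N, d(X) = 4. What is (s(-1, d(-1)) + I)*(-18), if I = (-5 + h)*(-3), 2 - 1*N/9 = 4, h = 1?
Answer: 198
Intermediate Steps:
N = -18 (N = 18 - 9*4 = 18 - 36 = -18)
s(o, K) = -25 - K*o/2 (s(o, K) = -7 + ((K/(-2))*o - 18) = -7 + ((K*(-½))*o - 18) = -7 + ((-K/2)*o - 18) = -7 + (-K*o/2 - 18) = -7 + (-18 - K*o/2) = -25 - K*o/2)
I = 12 (I = (-5 + 1)*(-3) = -4*(-3) = 12)
(s(-1, d(-1)) + I)*(-18) = ((-25 - ½*4*(-1)) + 12)*(-18) = ((-25 + 2) + 12)*(-18) = (-23 + 12)*(-18) = -11*(-18) = 198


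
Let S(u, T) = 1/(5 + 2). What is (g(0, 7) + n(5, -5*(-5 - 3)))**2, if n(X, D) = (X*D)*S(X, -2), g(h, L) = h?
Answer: 40000/49 ≈ 816.33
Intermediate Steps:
S(u, T) = 1/7
n(X, D) = D*X/7 (n(X, D) = (X*D)*(1/7) = (D*X)*(1/7) = D*X/7)
(g(0, 7) + n(5, -5*(-5 - 3)))**2 = (0 + (1/7)*(-5*(-5 - 3))*5)**2 = (0 + (1/7)*(-5*(-8))*5)**2 = (0 + (1/7)*40*5)**2 = (0 + 200/7)**2 = (200/7)**2 = 40000/49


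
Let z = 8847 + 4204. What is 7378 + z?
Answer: 20429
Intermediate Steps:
z = 13051
7378 + z = 7378 + 13051 = 20429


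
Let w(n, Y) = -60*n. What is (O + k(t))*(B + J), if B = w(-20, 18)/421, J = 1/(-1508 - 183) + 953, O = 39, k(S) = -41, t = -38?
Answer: -1360959924/711911 ≈ -1911.7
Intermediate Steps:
J = 1611522/1691 (J = 1/(-1691) + 953 = -1/1691 + 953 = 1611522/1691 ≈ 953.00)
B = 1200/421 (B = -60*(-20)/421 = 1200*(1/421) = 1200/421 ≈ 2.8504)
(O + k(t))*(B + J) = (39 - 41)*(1200/421 + 1611522/1691) = -2*680479962/711911 = -1360959924/711911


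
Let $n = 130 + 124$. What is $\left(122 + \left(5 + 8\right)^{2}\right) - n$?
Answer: $37$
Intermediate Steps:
$n = 254$
$\left(122 + \left(5 + 8\right)^{2}\right) - n = \left(122 + \left(5 + 8\right)^{2}\right) - 254 = \left(122 + 13^{2}\right) - 254 = \left(122 + 169\right) - 254 = 291 - 254 = 37$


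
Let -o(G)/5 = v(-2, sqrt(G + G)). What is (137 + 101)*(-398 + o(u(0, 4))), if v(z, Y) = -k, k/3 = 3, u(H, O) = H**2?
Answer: -84014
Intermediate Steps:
k = 9 (k = 3*3 = 9)
v(z, Y) = -9 (v(z, Y) = -1*9 = -9)
o(G) = 45 (o(G) = -5*(-9) = 45)
(137 + 101)*(-398 + o(u(0, 4))) = (137 + 101)*(-398 + 45) = 238*(-353) = -84014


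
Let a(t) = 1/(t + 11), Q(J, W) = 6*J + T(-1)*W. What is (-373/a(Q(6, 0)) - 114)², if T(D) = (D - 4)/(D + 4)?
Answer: 311346025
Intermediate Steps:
T(D) = (-4 + D)/(4 + D)
Q(J, W) = 6*J - 5*W/3 (Q(J, W) = 6*J + ((-4 - 1)/(4 - 1))*W = 6*J + (-5/3)*W = 6*J + ((⅓)*(-5))*W = 6*J - 5*W/3)
a(t) = 1/(11 + t)
(-373/a(Q(6, 0)) - 114)² = (-373/(1/(11 + (6*6 - 5/3*0))) - 114)² = (-373/(1/(11 + (36 + 0))) - 114)² = (-373/(1/(11 + 36)) - 114)² = (-373/(1/47) - 114)² = (-373/1/47 - 114)² = (-373*47 - 114)² = (-17531 - 114)² = (-17645)² = 311346025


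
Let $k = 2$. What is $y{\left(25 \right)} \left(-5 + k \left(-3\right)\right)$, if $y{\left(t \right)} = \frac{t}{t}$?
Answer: $-11$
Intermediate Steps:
$y{\left(t \right)} = 1$
$y{\left(25 \right)} \left(-5 + k \left(-3\right)\right) = 1 \left(-5 + 2 \left(-3\right)\right) = 1 \left(-5 - 6\right) = 1 \left(-11\right) = -11$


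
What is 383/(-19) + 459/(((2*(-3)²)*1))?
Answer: 203/38 ≈ 5.3421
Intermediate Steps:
383/(-19) + 459/(((2*(-3)²)*1)) = 383*(-1/19) + 459/(((2*9)*1)) = -383/19 + 459/((18*1)) = -383/19 + 459/18 = -383/19 + 459*(1/18) = -383/19 + 51/2 = 203/38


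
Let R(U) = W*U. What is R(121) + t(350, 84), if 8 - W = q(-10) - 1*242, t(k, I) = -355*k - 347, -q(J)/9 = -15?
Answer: -110682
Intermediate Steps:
q(J) = 135 (q(J) = -9*(-15) = 135)
t(k, I) = -347 - 355*k
W = 115 (W = 8 - (135 - 1*242) = 8 - (135 - 242) = 8 - 1*(-107) = 8 + 107 = 115)
R(U) = 115*U
R(121) + t(350, 84) = 115*121 + (-347 - 355*350) = 13915 + (-347 - 124250) = 13915 - 124597 = -110682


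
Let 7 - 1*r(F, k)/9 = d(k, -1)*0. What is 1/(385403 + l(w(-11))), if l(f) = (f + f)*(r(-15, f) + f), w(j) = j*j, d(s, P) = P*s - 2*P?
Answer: 1/429931 ≈ 2.3260e-6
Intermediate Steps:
d(s, P) = -2*P + P*s
w(j) = j²
r(F, k) = 63 (r(F, k) = 63 - 9*(-(-2 + k))*0 = 63 - 9*(2 - k)*0 = 63 - 9*0 = 63 + 0 = 63)
l(f) = 2*f*(63 + f) (l(f) = (f + f)*(63 + f) = (2*f)*(63 + f) = 2*f*(63 + f))
1/(385403 + l(w(-11))) = 1/(385403 + 2*(-11)²*(63 + (-11)²)) = 1/(385403 + 2*121*(63 + 121)) = 1/(385403 + 2*121*184) = 1/(385403 + 44528) = 1/429931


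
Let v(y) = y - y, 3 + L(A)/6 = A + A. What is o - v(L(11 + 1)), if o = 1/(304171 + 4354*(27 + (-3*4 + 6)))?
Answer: 1/395605 ≈ 2.5278e-6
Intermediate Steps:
L(A) = -18 + 12*A (L(A) = -18 + 6*(A + A) = -18 + 6*(2*A) = -18 + 12*A)
v(y) = 0
o = 1/395605 (o = 1/(304171 + 4354*(27 + (-12 + 6))) = 1/(304171 + 4354*(27 - 6)) = 1/(304171 + 4354*21) = 1/(304171 + 91434) = 1/395605 ≈ 2.5278e-6)
o - v(L(11 + 1)) = 1/395605 - 1*0 = 1/395605 + 0 = 1/395605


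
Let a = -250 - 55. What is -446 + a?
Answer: -751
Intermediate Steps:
a = -305
-446 + a = -446 - 305 = -751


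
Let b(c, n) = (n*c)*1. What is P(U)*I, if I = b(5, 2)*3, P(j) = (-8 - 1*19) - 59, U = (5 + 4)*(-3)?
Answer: -2580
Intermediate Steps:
b(c, n) = c*n (b(c, n) = (c*n)*1 = c*n)
U = -27 (U = 9*(-3) = -27)
P(j) = -86 (P(j) = (-8 - 19) - 59 = -27 - 59 = -86)
I = 30 (I = (5*2)*3 = 10*3 = 30)
P(U)*I = -86*30 = -2580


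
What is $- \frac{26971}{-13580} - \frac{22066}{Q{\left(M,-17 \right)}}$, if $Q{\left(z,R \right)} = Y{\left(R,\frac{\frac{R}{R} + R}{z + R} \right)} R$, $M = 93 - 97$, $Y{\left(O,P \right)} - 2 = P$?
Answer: $\frac{26551997}{56260} \approx 471.95$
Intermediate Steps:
$Y{\left(O,P \right)} = 2 + P$
$M = -4$ ($M = 93 - 97 = -4$)
$Q{\left(z,R \right)} = R \left(2 + \frac{1 + R}{R + z}\right)$ ($Q{\left(z,R \right)} = \left(2 + \frac{\frac{R}{R} + R}{z + R}\right) R = \left(2 + \frac{1 + R}{R + z}\right) R = R \left(2 + \frac{1 + R}{R + z}\right)$)
$- \frac{26971}{-13580} - \frac{22066}{Q{\left(M,-17 \right)}} = - \frac{26971}{-13580} - \frac{22066}{\left(-17\right) \frac{1}{-17 - 4} \left(1 + 2 \left(-4\right) + 3 \left(-17\right)\right)} = \left(-26971\right) \left(- \frac{1}{13580}\right) - \frac{22066}{\left(-17\right) \frac{1}{-21} \left(1 - 8 - 51\right)} = \frac{3853}{1940} - \frac{22066}{\left(-17\right) \left(- \frac{1}{21}\right) \left(-58\right)} = \frac{3853}{1940} - \frac{22066}{- \frac{986}{21}} = \frac{3853}{1940} - - \frac{13629}{29} = \frac{3853}{1940} + \frac{13629}{29} = \frac{26551997}{56260}$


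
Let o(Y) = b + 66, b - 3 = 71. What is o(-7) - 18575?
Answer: -18435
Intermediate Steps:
b = 74 (b = 3 + 71 = 74)
o(Y) = 140 (o(Y) = 74 + 66 = 140)
o(-7) - 18575 = 140 - 18575 = -18435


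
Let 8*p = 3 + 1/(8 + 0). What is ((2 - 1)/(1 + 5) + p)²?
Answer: 11449/36864 ≈ 0.31057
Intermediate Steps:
p = 25/64 (p = (3 + 1/(8 + 0))/8 = (3 + 1/8)/8 = (3 + ⅛)/8 = (⅛)*(25/8) = 25/64 ≈ 0.39063)
((2 - 1)/(1 + 5) + p)² = ((2 - 1)/(1 + 5) + 25/64)² = (1/6 + 25/64)² = (1*(⅙) + 25/64)² = (⅙ + 25/64)² = (107/192)² = 11449/36864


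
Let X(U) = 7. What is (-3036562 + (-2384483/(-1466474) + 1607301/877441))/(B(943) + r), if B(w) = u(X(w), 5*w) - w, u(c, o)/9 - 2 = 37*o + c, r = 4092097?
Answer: -1302424913007691477/2428228249280591740 ≈ -0.53637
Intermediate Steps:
u(c, o) = 18 + 9*c + 333*o (u(c, o) = 18 + 9*(37*o + c) = 18 + 9*(c + 37*o) = 18 + (9*c + 333*o) = 18 + 9*c + 333*o)
B(w) = 81 + 1664*w (B(w) = (18 + 9*7 + 333*(5*w)) - w = (18 + 63 + 1665*w) - w = (81 + 1665*w) - w = 81 + 1664*w)
(-3036562 + (-2384483/(-1466474) + 1607301/877441))/(B(943) + r) = (-3036562 + (-2384483/(-1466474) + 1607301/877441))/((81 + 1664*943) + 4092097) = (-3036562 + (-2384483*(-1/1466474) + 1607301*(1/877441)))/((81 + 1569152) + 4092097) = (-3036562 + (2384483/1466474 + 1607301/877441))/(1569233 + 4092097) = (-3036562 + 4449308274677/1286744413034)/5661330 = -3907274739023074431/1286744413034*1/5661330 = -1302424913007691477/2428228249280591740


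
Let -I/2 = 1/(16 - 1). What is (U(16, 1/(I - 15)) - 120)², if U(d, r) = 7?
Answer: 12769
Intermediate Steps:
I = -2/15 (I = -2/(16 - 1) = -2/15 ≈ -0.13333)
(U(16, 1/(I - 15)) - 120)² = (7 - 120)² = (-113)² = 12769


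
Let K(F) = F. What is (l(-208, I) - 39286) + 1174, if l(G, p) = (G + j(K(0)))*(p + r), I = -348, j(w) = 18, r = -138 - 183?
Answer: 88998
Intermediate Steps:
r = -321
l(G, p) = (-321 + p)*(18 + G) (l(G, p) = (G + 18)*(p - 321) = (18 + G)*(-321 + p) = (-321 + p)*(18 + G))
(l(-208, I) - 39286) + 1174 = ((-5778 - 321*(-208) + 18*(-348) - 208*(-348)) - 39286) + 1174 = ((-5778 + 66768 - 6264 + 72384) - 39286) + 1174 = (127110 - 39286) + 1174 = 87824 + 1174 = 88998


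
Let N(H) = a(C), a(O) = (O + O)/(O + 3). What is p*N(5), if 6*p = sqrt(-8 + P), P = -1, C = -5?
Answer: 5*I/2 ≈ 2.5*I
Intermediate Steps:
a(O) = 2*O/(3 + O) (a(O) = (2*O)/(3 + O) = 2*O/(3 + O))
N(H) = 5 (N(H) = 2*(-5)/(3 - 5) = 2*(-5)/(-2) = 2*(-5)*(-1/2) = 5)
p = I/2 (p = sqrt(-8 - 1)/6 = sqrt(-9)/6 = (3*I)/6 = I/2 ≈ 0.5*I)
p*N(5) = (I/2)*5 = 5*I/2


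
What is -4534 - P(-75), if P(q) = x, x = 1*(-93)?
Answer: -4441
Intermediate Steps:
x = -93
P(q) = -93
-4534 - P(-75) = -4534 - 1*(-93) = -4534 + 93 = -4441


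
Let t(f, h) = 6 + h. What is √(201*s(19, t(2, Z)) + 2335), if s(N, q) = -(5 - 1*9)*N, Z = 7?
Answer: √17611 ≈ 132.71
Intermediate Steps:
s(N, q) = 4*N (s(N, q) = -(5 - 9)*N = -(-4)*N = 4*N)
√(201*s(19, t(2, Z)) + 2335) = √(201*(4*19) + 2335) = √(201*76 + 2335) = √(15276 + 2335) = √17611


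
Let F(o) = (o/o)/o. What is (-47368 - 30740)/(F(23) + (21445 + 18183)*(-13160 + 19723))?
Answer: -1796484/5981806973 ≈ -0.00030032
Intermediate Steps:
F(o) = 1/o
(-47368 - 30740)/(F(23) + (21445 + 18183)*(-13160 + 19723)) = (-47368 - 30740)/(1/23 + (21445 + 18183)*(-13160 + 19723)) = -78108/(1/23 + 39628*6563) = -78108/(1/23 + 260078564) = -78108/5981806973/23 = -78108*23/5981806973 = -1796484/5981806973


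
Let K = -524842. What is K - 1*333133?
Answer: -857975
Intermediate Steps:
K - 1*333133 = -524842 - 1*333133 = -524842 - 333133 = -857975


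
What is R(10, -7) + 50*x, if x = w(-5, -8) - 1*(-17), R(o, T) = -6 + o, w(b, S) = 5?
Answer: 1104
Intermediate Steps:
x = 22 (x = 5 - 1*(-17) = 5 + 17 = 22)
R(10, -7) + 50*x = (-6 + 10) + 50*22 = 4 + 1100 = 1104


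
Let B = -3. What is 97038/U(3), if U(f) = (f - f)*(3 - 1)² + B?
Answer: -32346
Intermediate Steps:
U(f) = -3 (U(f) = (f - f)*(3 - 1)² - 3 = 0*2² - 3 = 0*4 - 3 = 0 - 3 = -3)
97038/U(3) = 97038/(-3) = 97038*(-⅓) = -32346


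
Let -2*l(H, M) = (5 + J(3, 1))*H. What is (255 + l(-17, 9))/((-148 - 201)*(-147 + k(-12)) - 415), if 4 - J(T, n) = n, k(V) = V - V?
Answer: 323/50888 ≈ 0.0063473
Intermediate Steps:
k(V) = 0
J(T, n) = 4 - n
l(H, M) = -4*H (l(H, M) = -(5 + (4 - 1*1))*H/2 = -(5 + (4 - 1))*H/2 = -(5 + 3)*H/2 = -4*H)
(255 + l(-17, 9))/((-148 - 201)*(-147 + k(-12)) - 415) = (255 - 4*(-17))/((-148 - 201)*(-147 + 0) - 415) = (255 + 68)/(-349*(-147) - 415) = 323/(51303 - 415) = 323/50888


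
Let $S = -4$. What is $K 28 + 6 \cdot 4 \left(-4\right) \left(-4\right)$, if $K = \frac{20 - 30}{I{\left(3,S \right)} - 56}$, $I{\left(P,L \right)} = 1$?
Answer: $\frac{4280}{11} \approx 389.09$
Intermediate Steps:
$K = \frac{2}{11}$ ($K = \frac{20 - 30}{1 - 56} = - \frac{10}{-55} = \left(-10\right) \left(- \frac{1}{55}\right) = \frac{2}{11} \approx 0.18182$)
$K 28 + 6 \cdot 4 \left(-4\right) \left(-4\right) = \frac{2}{11} \cdot 28 + 6 \cdot 4 \left(-4\right) \left(-4\right) = \frac{56}{11} + 6 \left(-16\right) \left(-4\right) = \frac{56}{11} - -384 = \frac{56}{11} + 384 = \frac{4280}{11}$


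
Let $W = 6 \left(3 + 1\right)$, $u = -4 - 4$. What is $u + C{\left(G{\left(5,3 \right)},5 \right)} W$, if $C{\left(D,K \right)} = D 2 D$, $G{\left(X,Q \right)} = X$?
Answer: $1192$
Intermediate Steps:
$C{\left(D,K \right)} = 2 D^{2}$
$u = -8$
$W = 24$ ($W = 6 \cdot 4 = 24$)
$u + C{\left(G{\left(5,3 \right)},5 \right)} W = -8 + 2 \cdot 5^{2} \cdot 24 = -8 + 2 \cdot 25 \cdot 24 = -8 + 50 \cdot 24 = -8 + 1200 = 1192$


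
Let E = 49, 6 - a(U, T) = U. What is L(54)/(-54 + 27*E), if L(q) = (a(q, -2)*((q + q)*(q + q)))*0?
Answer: 0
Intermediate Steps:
a(U, T) = 6 - U
L(q) = 0 (L(q) = ((6 - q)*((q + q)*(q + q)))*0 = ((6 - q)*((2*q)*(2*q)))*0 = ((6 - q)*(4*q²))*0 = (4*q²*(6 - q))*0 = 0)
L(54)/(-54 + 27*E) = 0/(-54 + 27*49) = 0/(-54 + 1323) = 0/1269 = 0*(1/1269) = 0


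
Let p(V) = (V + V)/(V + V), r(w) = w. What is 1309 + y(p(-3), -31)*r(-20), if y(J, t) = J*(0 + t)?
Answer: 1929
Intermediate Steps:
p(V) = 1 (p(V) = (2*V)/((2*V)) = (2*V)*(1/(2*V)) = 1)
y(J, t) = J*t
1309 + y(p(-3), -31)*r(-20) = 1309 + (1*(-31))*(-20) = 1309 - 31*(-20) = 1309 + 620 = 1929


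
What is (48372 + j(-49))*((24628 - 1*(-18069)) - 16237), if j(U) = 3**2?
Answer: 1280161260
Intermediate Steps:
j(U) = 9
(48372 + j(-49))*((24628 - 1*(-18069)) - 16237) = (48372 + 9)*((24628 - 1*(-18069)) - 16237) = 48381*((24628 + 18069) - 16237) = 48381*(42697 - 16237) = 48381*26460 = 1280161260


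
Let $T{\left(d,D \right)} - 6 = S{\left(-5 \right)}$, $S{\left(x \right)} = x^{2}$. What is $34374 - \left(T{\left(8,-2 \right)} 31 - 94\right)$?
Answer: $33507$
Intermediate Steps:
$T{\left(d,D \right)} = 31$ ($T{\left(d,D \right)} = 6 + \left(-5\right)^{2} = 6 + 25 = 31$)
$34374 - \left(T{\left(8,-2 \right)} 31 - 94\right) = 34374 - \left(31 \cdot 31 - 94\right) = 34374 - \left(961 - 94\right) = 34374 - 867 = 33507$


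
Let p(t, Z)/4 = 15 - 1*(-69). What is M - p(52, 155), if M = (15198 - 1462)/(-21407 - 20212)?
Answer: -13997720/41619 ≈ -336.33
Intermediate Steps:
M = -13736/41619 (M = 13736/(-41619) = 13736*(-1/41619) = -13736/41619 ≈ -0.33004)
p(t, Z) = 336 (p(t, Z) = 4*(15 - 1*(-69)) = 4*(15 + 69) = 4*84 = 336)
M - p(52, 155) = -13736/41619 - 1*336 = -13736/41619 - 336 = -13997720/41619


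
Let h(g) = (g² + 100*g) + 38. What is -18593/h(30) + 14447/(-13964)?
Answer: -158262469/27495116 ≈ -5.7560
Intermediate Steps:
h(g) = 38 + g² + 100*g
-18593/h(30) + 14447/(-13964) = -18593/(38 + 30² + 100*30) + 14447/(-13964) = -18593/(38 + 900 + 3000) + 14447*(-1/13964) = -18593/3938 - 14447/13964 = -158262469/27495116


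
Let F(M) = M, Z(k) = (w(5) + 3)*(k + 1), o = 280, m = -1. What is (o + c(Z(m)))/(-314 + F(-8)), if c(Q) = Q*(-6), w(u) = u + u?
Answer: -20/23 ≈ -0.86957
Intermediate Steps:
w(u) = 2*u
Z(k) = 13 + 13*k (Z(k) = (2*5 + 3)*(k + 1) = (10 + 3)*(1 + k) = 13*(1 + k) = 13 + 13*k)
c(Q) = -6*Q
(o + c(Z(m)))/(-314 + F(-8)) = (280 - 6*(13 + 13*(-1)))/(-314 - 8) = (280 - 6*(13 - 13))/(-322) = (280 - 6*0)*(-1/322) = (280 + 0)*(-1/322) = 280*(-1/322) = -20/23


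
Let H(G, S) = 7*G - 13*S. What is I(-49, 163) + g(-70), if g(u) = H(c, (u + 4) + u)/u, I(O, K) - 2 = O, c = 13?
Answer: -5149/70 ≈ -73.557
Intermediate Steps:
H(G, S) = -13*S + 7*G
I(O, K) = 2 + O
g(u) = (39 - 26*u)/u (g(u) = (-13*((u + 4) + u) + 7*13)/u = (-13*((4 + u) + u) + 91)/u = (-13*(4 + 2*u) + 91)/u = ((-52 - 26*u) + 91)/u = (39 - 26*u)/u)
I(-49, 163) + g(-70) = (2 - 49) + (-26 + 39/(-70)) = -47 + (-26 + 39*(-1/70)) = -47 + (-26 - 39/70) = -47 - 1859/70 = -5149/70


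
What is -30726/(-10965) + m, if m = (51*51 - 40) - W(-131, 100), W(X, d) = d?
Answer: 9005197/3655 ≈ 2463.8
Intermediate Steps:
m = 2461 (m = (51*51 - 40) - 1*100 = (2601 - 40) - 100 = 2561 - 100 = 2461)
-30726/(-10965) + m = -30726/(-10965) + 2461 = -30726*(-1/10965) + 2461 = 10242/3655 + 2461 = 9005197/3655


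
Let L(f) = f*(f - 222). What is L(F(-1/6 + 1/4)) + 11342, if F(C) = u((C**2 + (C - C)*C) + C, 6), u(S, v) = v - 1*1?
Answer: 10257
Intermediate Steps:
u(S, v) = -1 + v (u(S, v) = v - 1 = -1 + v)
F(C) = 5 (F(C) = -1 + 6 = 5)
L(f) = f*(-222 + f)
L(F(-1/6 + 1/4)) + 11342 = 5*(-222 + 5) + 11342 = 5*(-217) + 11342 = -1085 + 11342 = 10257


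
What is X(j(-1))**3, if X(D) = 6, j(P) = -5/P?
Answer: 216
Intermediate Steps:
X(j(-1))**3 = 6**3 = 216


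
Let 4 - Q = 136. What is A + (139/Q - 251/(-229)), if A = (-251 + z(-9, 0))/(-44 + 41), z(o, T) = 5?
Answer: 2479997/30228 ≈ 82.043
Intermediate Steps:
Q = -132 (Q = 4 - 1*136 = 4 - 136 = -132)
A = 82 (A = (-251 + 5)/(-44 + 41) = -246/(-3) = -246*(-1/3) = 82)
A + (139/Q - 251/(-229)) = 82 + (139/(-132) - 251/(-229)) = 82 + (139*(-1/132) - 251*(-1/229)) = 82 + (-139/132 + 251/229) = 82 + 1301/30228 = 2479997/30228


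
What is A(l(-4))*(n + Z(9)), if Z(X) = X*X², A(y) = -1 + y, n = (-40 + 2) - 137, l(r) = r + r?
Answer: -4986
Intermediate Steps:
l(r) = 2*r
n = -175 (n = -38 - 137 = -175)
Z(X) = X³
A(l(-4))*(n + Z(9)) = (-1 + 2*(-4))*(-175 + 9³) = (-1 - 8)*(-175 + 729) = -9*554 = -4986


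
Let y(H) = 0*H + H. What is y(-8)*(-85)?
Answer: 680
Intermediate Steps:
y(H) = H (y(H) = 0 + H = H)
y(-8)*(-85) = -8*(-85) = 680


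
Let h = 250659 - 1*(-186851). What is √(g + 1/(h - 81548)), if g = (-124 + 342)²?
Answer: √6021715923636618/355962 ≈ 218.00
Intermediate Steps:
h = 437510 (h = 250659 + 186851 = 437510)
g = 47524 (g = 218² = 47524)
√(g + 1/(h - 81548)) = √(47524 + 1/(437510 - 81548)) = √(47524 + 1/355962) = √(16916738089/355962) = √6021715923636618/355962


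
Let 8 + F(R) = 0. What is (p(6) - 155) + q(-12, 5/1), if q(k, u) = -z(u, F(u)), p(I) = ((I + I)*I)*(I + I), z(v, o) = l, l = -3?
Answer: 712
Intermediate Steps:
F(R) = -8 (F(R) = -8 + 0 = -8)
z(v, o) = -3
p(I) = 4*I³ (p(I) = ((2*I)*I)*(2*I) = (2*I²)*(2*I) = 4*I³)
q(k, u) = 3 (q(k, u) = -1*(-3) = 3)
(p(6) - 155) + q(-12, 5/1) = (4*6³ - 155) + 3 = (4*216 - 155) + 3 = (864 - 155) + 3 = 709 + 3 = 712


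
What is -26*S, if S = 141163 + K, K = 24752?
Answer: -4313790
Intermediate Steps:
S = 165915 (S = 141163 + 24752 = 165915)
-26*S = -26*165915 = -4313790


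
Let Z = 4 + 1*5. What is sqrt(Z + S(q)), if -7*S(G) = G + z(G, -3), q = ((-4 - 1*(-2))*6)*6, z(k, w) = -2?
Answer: sqrt(959)/7 ≈ 4.4240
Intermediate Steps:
Z = 9 (Z = 4 + 5 = 9)
q = -72 (q = ((-4 + 2)*6)*6 = -2*6*6 = -12*6 = -72)
S(G) = 2/7 - G/7 (S(G) = -(G - 2)/7 = -(-2 + G)/7 = 2/7 - G/7)
sqrt(Z + S(q)) = sqrt(9 + (2/7 - 1/7*(-72))) = sqrt(9 + (2/7 + 72/7)) = sqrt(9 + 74/7) = sqrt(137/7) = sqrt(959)/7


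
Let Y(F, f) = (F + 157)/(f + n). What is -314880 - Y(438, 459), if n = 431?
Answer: -56048759/178 ≈ -3.1488e+5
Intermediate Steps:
Y(F, f) = (157 + F)/(431 + f) (Y(F, f) = (F + 157)/(f + 431) = (157 + F)/(431 + f))
-314880 - Y(438, 459) = -314880 - (157 + 438)/(431 + 459) = -314880 - 595/890 = -314880 - 1*119/178 = -314880 - 119/178 = -56048759/178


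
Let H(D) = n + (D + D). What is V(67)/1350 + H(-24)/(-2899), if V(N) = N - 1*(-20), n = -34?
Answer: 120971/1304550 ≈ 0.092730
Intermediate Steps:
V(N) = 20 + N (V(N) = N + 20 = 20 + N)
H(D) = -34 + 2*D (H(D) = -34 + (D + D) = -34 + 2*D)
V(67)/1350 + H(-24)/(-2899) = (20 + 67)/1350 + (-34 + 2*(-24))/(-2899) = 87*(1/1350) + (-34 - 48)*(-1/2899) = 29/450 - 82*(-1/2899) = 29/450 + 82/2899 = 120971/1304550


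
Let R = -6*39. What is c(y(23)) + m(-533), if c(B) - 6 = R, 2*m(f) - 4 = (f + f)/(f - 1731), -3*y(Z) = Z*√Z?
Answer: -511131/2264 ≈ -225.76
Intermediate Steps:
R = -234
y(Z) = -Z^(3/2)/3 (y(Z) = -Z*√Z/3 = -Z^(3/2)/3)
m(f) = 2 + f/(-1731 + f) (m(f) = 2 + ((f + f)/(f - 1731))/2 = 2 + ((2*f)/(-1731 + f))/2 = 2 + (2*f/(-1731 + f))/2 = 2 + f/(-1731 + f))
c(B) = -228 (c(B) = 6 - 234 = -228)
c(y(23)) + m(-533) = -228 + 3*(-1154 - 533)/(-1731 - 533) = -228 + 3*(-1687)/(-2264) = -228 + 3*(-1/2264)*(-1687) = -228 + 5061/2264 = -511131/2264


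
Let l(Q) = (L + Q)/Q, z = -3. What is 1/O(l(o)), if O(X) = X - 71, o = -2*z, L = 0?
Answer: -1/70 ≈ -0.014286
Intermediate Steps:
o = 6 (o = -2*(-3) = 6)
l(Q) = 1 (l(Q) = (0 + Q)/Q = Q/Q = 1)
O(X) = -71 + X
1/O(l(o)) = 1/(-71 + 1) = 1/(-70) = -1/70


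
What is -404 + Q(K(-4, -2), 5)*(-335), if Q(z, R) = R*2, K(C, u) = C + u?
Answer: -3754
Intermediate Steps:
Q(z, R) = 2*R
-404 + Q(K(-4, -2), 5)*(-335) = -404 + (2*5)*(-335) = -404 + 10*(-335) = -404 - 3350 = -3754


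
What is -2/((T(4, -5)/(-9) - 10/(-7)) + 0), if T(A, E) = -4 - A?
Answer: -63/73 ≈ -0.86301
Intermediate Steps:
-2/((T(4, -5)/(-9) - 10/(-7)) + 0) = -2/(((-4 - 1*4)/(-9) - 10/(-7)) + 0) = -2/(((-4 - 4)*(-1/9) - 10*(-1/7)) + 0) = -2/((-8*(-1/9) + 10/7) + 0) = -2/((8/9 + 10/7) + 0) = -2/(146/63 + 0) = -2/(146/63) = (63/146)*(-2) = -63/73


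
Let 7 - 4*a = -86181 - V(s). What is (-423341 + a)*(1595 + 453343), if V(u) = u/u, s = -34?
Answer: -365582490075/2 ≈ -1.8279e+11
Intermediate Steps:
V(u) = 1
a = 86189/4 (a = 7/4 - (-86181 - 1*1)/4 = 7/4 - (-86181 - 1)/4 = 7/4 - ¼*(-86182) = 7/4 + 43091/2 = 86189/4 ≈ 21547.)
(-423341 + a)*(1595 + 453343) = (-423341 + 86189/4)*(1595 + 453343) = -1607175/4*454938 = -365582490075/2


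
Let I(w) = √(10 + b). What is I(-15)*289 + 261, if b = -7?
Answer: 261 + 289*√3 ≈ 761.56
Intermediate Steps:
I(w) = √3 (I(w) = √(10 - 7) = √3)
I(-15)*289 + 261 = √3*289 + 261 = 289*√3 + 261 = 261 + 289*√3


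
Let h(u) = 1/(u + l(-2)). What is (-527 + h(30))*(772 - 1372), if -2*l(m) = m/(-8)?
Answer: 75567000/239 ≈ 3.1618e+5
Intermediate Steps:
l(m) = m/16 (l(m) = -m/(2*(-8)) = -m*(-1)/(2*8) = -(-1)*m/16 = m/16)
h(u) = 1/(-⅛ + u) (h(u) = 1/(u + (1/16)*(-2)) = 1/(u - ⅛) = 1/(-⅛ + u))
(-527 + h(30))*(772 - 1372) = (-527 + 8/(-1 + 8*30))*(772 - 1372) = (-527 + 8/(-1 + 240))*(-600) = (-527 + 8/239)*(-600) = -125945/239*(-600) = 75567000/239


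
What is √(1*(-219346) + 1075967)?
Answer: √856621 ≈ 925.54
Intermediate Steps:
√(1*(-219346) + 1075967) = √(-219346 + 1075967) = √856621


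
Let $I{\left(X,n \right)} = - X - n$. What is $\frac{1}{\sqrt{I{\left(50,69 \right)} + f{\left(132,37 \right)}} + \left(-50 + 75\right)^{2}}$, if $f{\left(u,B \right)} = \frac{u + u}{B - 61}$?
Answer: $\frac{125}{78151} - \frac{i \sqrt{130}}{390755} \approx 0.0015995 - 2.9179 \cdot 10^{-5} i$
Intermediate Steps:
$f{\left(u,B \right)} = \frac{2 u}{-61 + B}$
$\frac{1}{\sqrt{I{\left(50,69 \right)} + f{\left(132,37 \right)}} + \left(-50 + 75\right)^{2}} = \frac{1}{\sqrt{\left(\left(-1\right) 50 - 69\right) + 2 \cdot 132 \frac{1}{-61 + 37}} + \left(-50 + 75\right)^{2}} = \frac{1}{\sqrt{\left(-50 - 69\right) + 2 \cdot 132 \frac{1}{-24}} + 25^{2}} = \frac{1}{\sqrt{-119 + 2 \cdot 132 \left(- \frac{1}{24}\right)} + 625} = \frac{1}{\sqrt{-119 - 11} + 625} = \frac{1}{\sqrt{-130} + 625} = \frac{1}{i \sqrt{130} + 625} = \frac{1}{625 + i \sqrt{130}}$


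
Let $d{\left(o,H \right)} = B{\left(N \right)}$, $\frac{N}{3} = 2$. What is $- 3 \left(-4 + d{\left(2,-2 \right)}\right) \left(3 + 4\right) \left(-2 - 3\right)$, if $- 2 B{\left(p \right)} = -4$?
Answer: $-210$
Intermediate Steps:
$N = 6$ ($N = 3 \cdot 2 = 6$)
$B{\left(p \right)} = 2$ ($B{\left(p \right)} = \left(- \frac{1}{2}\right) \left(-4\right) = 2$)
$d{\left(o,H \right)} = 2$
$- 3 \left(-4 + d{\left(2,-2 \right)}\right) \left(3 + 4\right) \left(-2 - 3\right) = - 3 \left(-4 + 2\right) \left(3 + 4\right) \left(-2 - 3\right) = - 3 \left(\left(-2\right) 7\right) \left(-5\right) = \left(-3\right) \left(-14\right) \left(-5\right) = 42 \left(-5\right) = -210$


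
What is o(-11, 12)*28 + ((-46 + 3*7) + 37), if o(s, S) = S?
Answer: 348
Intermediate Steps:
o(-11, 12)*28 + ((-46 + 3*7) + 37) = 12*28 + ((-46 + 3*7) + 37) = 336 + ((-46 + 21) + 37) = 336 + (-25 + 37) = 336 + 12 = 348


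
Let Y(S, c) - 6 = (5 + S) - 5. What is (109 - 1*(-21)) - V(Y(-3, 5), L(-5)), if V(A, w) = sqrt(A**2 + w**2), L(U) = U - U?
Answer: 127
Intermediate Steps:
L(U) = 0
Y(S, c) = 6 + S (Y(S, c) = 6 + ((5 + S) - 5) = 6 + S)
(109 - 1*(-21)) - V(Y(-3, 5), L(-5)) = (109 - 1*(-21)) - sqrt((6 - 3)**2 + 0**2) = (109 + 21) - sqrt(3**2 + 0) = 130 - sqrt(9 + 0) = 130 - sqrt(9) = 130 - 1*3 = 130 - 3 = 127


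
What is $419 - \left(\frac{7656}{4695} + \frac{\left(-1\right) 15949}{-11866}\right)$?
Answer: $\frac{7725709293}{18570290} \approx 416.03$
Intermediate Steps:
$419 - \left(\frac{7656}{4695} + \frac{\left(-1\right) 15949}{-11866}\right) = 419 - \left(7656 \cdot \frac{1}{4695} - - \frac{15949}{11866}\right) = 419 - \left(\frac{2552}{1565} + \frac{15949}{11866}\right) = 419 - \frac{55242217}{18570290} = \frac{7725709293}{18570290}$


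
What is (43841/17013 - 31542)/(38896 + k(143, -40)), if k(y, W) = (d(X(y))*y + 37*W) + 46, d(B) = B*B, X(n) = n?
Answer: -536580205/50386874697 ≈ -0.010649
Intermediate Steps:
d(B) = B²
k(y, W) = 46 + y³ + 37*W (k(y, W) = (y²*y + 37*W) + 46 = (y³ + 37*W) + 46 = 46 + y³ + 37*W)
(43841/17013 - 31542)/(38896 + k(143, -40)) = (43841/17013 - 31542)/(38896 + (46 + 143³ + 37*(-40))) = (43841*(1/17013) - 31542)/(38896 + (46 + 2924207 - 1480)) = (43841/17013 - 31542)/(38896 + 2922773) = -536580205/17013/2961669 = -536580205/17013*1/2961669 = -536580205/50386874697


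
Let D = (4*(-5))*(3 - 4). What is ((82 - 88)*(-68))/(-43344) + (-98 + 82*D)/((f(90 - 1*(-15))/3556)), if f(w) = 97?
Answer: 9902932063/175182 ≈ 56529.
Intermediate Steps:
D = 20 (D = -20*(-1) = 20)
((82 - 88)*(-68))/(-43344) + (-98 + 82*D)/((f(90 - 1*(-15))/3556)) = ((82 - 88)*(-68))/(-43344) + (-98 + 82*20)/((97/3556)) = -6*(-68)*(-1/43344) + (-98 + 1640)/((97*(1/3556))) = 408*(-1/43344) + 1542/(97/3556) = -17/1806 + 1542*(3556/97) = -17/1806 + 5483352/97 = 9902932063/175182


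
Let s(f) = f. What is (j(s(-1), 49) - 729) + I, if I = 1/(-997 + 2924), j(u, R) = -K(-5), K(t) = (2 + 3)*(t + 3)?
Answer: -1385512/1927 ≈ -719.00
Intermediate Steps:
K(t) = 15 + 5*t (K(t) = 5*(3 + t) = 15 + 5*t)
j(u, R) = 10 (j(u, R) = -(15 + 5*(-5)) = -(15 - 25) = -1*(-10) = 10)
I = 1/1927 ≈ 0.00051894
(j(s(-1), 49) - 729) + I = (10 - 729) + 1/1927 = -719 + 1/1927 = -1385512/1927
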